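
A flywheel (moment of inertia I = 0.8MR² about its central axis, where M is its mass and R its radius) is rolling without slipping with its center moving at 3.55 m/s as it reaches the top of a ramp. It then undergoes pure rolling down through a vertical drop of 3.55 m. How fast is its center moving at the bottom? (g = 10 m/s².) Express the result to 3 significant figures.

With I = 0.8MR², the ratio k = I/(MR²) is 0.8.
Since it rolls without slipping, ω = v/R and KE = ½Mv² + ½Iω² = ½(1+k)Mv² = (9/10)Mv².
Conserving energy between top and bottom: (9/10)Mv² = (9/10)Mv₀² + Mgh, hence v² = v₀² + 2gh/(1+k).
v = √(3.55² + 2×10×3.55/1.8) = √52.05 ≈ 7.21 m/s.

v ≈ 7.21 m/s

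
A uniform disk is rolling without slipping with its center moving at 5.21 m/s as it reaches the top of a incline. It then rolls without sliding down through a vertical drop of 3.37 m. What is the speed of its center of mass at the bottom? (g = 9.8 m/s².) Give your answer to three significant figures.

v ≈ 8.44 m/s

For this body I = (1/2)MR², i.e. k = I/(MR²) = 0.5.
The rolling condition ω = v/R makes the rotational term ½I(v/R)² = ½kMv², so KE_total = ½(1+k)Mv² = (3/4)Mv².
Conserving energy between top and bottom: (3/4)Mv² = (3/4)Mv₀² + Mgh, hence v² = v₀² + 2gh/(1+k).
v = √(5.21² + 2×9.8×3.37/1.5) = √71.18 ≈ 8.44 m/s.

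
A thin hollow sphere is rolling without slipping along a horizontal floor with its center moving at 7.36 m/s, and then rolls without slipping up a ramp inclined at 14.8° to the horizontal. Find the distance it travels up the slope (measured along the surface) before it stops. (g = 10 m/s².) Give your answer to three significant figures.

The moment of inertia is (2/3)MR², giving k ≡ I/(MR²) = 2/3.
The rolling condition ω = v/R makes the rotational term ½I(v/R)² = ½kMv², so KE_total = ½(1+k)Mv² = (5/6)Mv².
Setting this equal to Mgh gives the vertical rise h = (1+k)v₀²/(2g) = 1.667×7.36²/(2×10) = 4.514 m.
The distance along the slope is d = h/sinθ = 4.514/sin14.8° ≈ 17.7 m.

d ≈ 17.7 m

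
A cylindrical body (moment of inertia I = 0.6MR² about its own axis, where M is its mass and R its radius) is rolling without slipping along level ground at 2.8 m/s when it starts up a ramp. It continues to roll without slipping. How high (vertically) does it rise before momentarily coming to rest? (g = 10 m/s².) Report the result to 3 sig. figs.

The moment of inertia is 0.6MR², giving k ≡ I/(MR²) = 0.6.
Since it rolls without slipping, ω = v/R and KE = ½Mv² + ½Iω² = ½(1+k)Mv² = (4/5)Mv².
At the top the kinetic energy is zero, so (4/5)Mv₀² = Mgh.
Thus h = (1+k)v₀²/(2g) = 1.6 × 2.8² / (2 × 10) ≈ 0.627 m.

h ≈ 0.627 m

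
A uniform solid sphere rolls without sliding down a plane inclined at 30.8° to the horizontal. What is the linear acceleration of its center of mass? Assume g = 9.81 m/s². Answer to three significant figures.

Here I = (2/5)MR², so the shape factor k = I/(MR²) = 0.4.
Newton's second law down the slope: Mg sinθ − f = Ma. The torque equation fR = Iα (with α = a/R) gives f = kMa.
Eliminating f: Mg sinθ = (1+k)Ma, so a = g sinθ/(1+k) = 9.81 × sin30.8° / 1.4 ≈ 3.59 m/s².

a ≈ 3.59 m/s²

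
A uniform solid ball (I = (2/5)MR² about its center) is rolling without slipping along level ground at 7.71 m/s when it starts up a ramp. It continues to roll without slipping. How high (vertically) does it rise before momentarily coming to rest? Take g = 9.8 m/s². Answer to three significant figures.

With I = (2/5)MR², the ratio k = I/(MR²) is 0.4.
Since it rolls without slipping, ω = v/R and KE = ½Mv² + ½Iω² = ½(1+k)Mv² = (7/10)Mv².
At the top the kinetic energy is zero, so (7/10)Mv₀² = Mgh.
Thus h = (1+k)v₀²/(2g) = 1.4 × 7.71² / (2 × 9.8) ≈ 4.25 m.

h ≈ 4.25 m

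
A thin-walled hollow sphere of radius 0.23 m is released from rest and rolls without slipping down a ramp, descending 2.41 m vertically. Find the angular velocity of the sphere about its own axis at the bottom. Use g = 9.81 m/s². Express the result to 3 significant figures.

The moment of inertia is (2/3)MR², giving k ≡ I/(MR²) = 2/3.
Rolling without slipping gives ω = v/R, so the total kinetic energy is ½Mv² + ½Iω² = ½(1+k)Mv² = (5/6)Mv².
Energy conservation Mgh = ½(1+k)Mv² gives v = √(2gh/(1+k)) = √(2 × 9.81 × 2.41 / 1.667) = 5.326 m/s.
The angular speed follows from ω = v/R = 5.326/0.23 ≈ 23.2 rad/s.

ω ≈ 23.2 rad/s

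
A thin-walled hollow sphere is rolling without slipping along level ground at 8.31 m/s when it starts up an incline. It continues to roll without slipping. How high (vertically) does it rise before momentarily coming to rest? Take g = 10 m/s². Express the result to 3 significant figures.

The moment of inertia is (2/3)MR², giving k ≡ I/(MR²) = 2/3.
Pure rolling means v = ωR; then KE = ½Mv² + ½I(v/R)² = ½(1+k)Mv² = (5/6)Mv².
All of this converts to potential energy at the highest point: (5/6)Mv₀² = Mgh.
Thus h = (1+k)v₀²/(2g) = 1.667 × 8.31² / (2 × 10) ≈ 5.75 m.

h ≈ 5.75 m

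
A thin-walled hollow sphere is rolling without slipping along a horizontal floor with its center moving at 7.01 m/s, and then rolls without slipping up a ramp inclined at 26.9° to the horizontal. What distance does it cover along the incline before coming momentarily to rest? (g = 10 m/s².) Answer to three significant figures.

d ≈ 9.05 m

Here I = (2/3)MR², so the shape factor k = I/(MR²) = 2/3.
Rolling without slipping gives ω = v/R, so the total kinetic energy is ½Mv² + ½Iω² = ½(1+k)Mv² = (5/6)Mv².
Setting this equal to Mgh gives the vertical rise h = (1+k)v₀²/(2g) = 1.667×7.01²/(2×10) = 4.095 m.
The distance along the slope is d = h/sinθ = 4.095/sin26.9° ≈ 9.05 m.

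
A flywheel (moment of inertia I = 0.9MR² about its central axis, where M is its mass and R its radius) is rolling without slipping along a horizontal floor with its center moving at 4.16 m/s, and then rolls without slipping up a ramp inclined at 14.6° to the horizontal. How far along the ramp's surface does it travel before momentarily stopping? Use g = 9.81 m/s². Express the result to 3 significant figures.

With I = 0.9MR², the ratio k = I/(MR²) is 0.9.
Since it rolls without slipping, ω = v/R and KE = ½Mv² + ½Iω² = ½(1+k)Mv² = (19/20)Mv².
Setting this equal to Mgh gives the vertical rise h = (1+k)v₀²/(2g) = 1.9×4.16²/(2×9.81) = 1.676 m.
The distance along the slope is d = h/sinθ = 1.676/sin14.6° ≈ 6.65 m.

d ≈ 6.65 m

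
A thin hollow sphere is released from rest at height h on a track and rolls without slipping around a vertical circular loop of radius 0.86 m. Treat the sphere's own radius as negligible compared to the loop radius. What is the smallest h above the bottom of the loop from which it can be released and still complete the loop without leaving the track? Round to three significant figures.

With I = (2/3)MR², the ratio k = I/(MR²) is 2/3.
At the top of the loop, the minimum-contact condition is Mg = Mv_top²/r, so v_top² = gr.
With ω = v/R, the kinetic energy at speed v is ½(1+k)Mv² = (5/6)Mv².
Energy conservation from release (height h) to the top (height 2r): Mgh = Mg(2r) + (5/6)M·gr.
Thus h_min = 2r + (1+k)r/2 = r(2 + 1.667/2) = 0.86 × 2.833 ≈ 2.44 m.

h_min ≈ 2.44 m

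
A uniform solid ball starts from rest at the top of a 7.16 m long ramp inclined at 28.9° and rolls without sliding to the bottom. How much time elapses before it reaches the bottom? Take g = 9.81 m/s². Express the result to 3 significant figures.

t ≈ 2.06 s

For this body I = (2/5)MR², i.e. k = I/(MR²) = 0.4.
Newton's second law down the slope: Mg sinθ − f = Ma. The torque equation fR = Iα (with α = a/R) gives f = kMa.
Hence a = g sinθ/(1+k) = 9.81×sin28.9°/1.4 = 3.386 m/s².
With constant a from rest, t = √(2L/a) = √(2·7.16/3.386) ≈ 2.06 s.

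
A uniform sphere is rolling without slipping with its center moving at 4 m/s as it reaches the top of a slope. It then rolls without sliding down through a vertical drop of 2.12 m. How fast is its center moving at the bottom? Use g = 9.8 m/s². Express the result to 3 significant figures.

For this body I = (2/5)MR², i.e. k = I/(MR²) = 0.4.
Pure rolling means v = ωR; then KE = ½Mv² + ½I(v/R)² = ½(1+k)Mv² = (7/10)Mv².
Conserving energy between top and bottom: (7/10)Mv² = (7/10)Mv₀² + Mgh, hence v² = v₀² + 2gh/(1+k).
v = √(4² + 2×9.8×2.12/1.4) = √45.68 ≈ 6.76 m/s.

v ≈ 6.76 m/s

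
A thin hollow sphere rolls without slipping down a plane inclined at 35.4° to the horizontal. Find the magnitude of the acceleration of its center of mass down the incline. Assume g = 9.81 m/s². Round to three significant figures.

The moment of inertia is (2/3)MR², giving k ≡ I/(MR²) = 2/3.
Newton's second law down the slope: Mg sinθ − f = Ma. The torque equation fR = Iα (with α = a/R) gives f = kMa.
Eliminating f: Mg sinθ = (1+k)Ma, so a = g sinθ/(1+k) = 9.81 × sin35.4° / 1.667 ≈ 3.41 m/s².

a ≈ 3.41 m/s²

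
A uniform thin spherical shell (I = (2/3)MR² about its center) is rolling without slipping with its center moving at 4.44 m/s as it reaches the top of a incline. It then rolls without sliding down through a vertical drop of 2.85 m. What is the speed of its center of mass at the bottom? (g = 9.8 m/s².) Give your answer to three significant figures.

With I = (2/3)MR², the ratio k = I/(MR²) is 2/3.
Since it rolls without slipping, ω = v/R and KE = ½Mv² + ½Iω² = ½(1+k)Mv² = (5/6)Mv².
Energy conservation: (5/6)Mv₀² + Mgh = (5/6)Mv², so v² = v₀² + 2gh/(1+k).
v = √(4.44² + 2×9.8×2.85/1.667) = √53.23 ≈ 7.30 m/s.

v ≈ 7.30 m/s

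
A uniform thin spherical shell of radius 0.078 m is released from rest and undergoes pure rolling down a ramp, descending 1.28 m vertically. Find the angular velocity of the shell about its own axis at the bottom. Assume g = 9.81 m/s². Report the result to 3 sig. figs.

The moment of inertia is (2/3)MR², giving k ≡ I/(MR²) = 2/3.
Since it rolls without slipping, ω = v/R and KE = ½Mv² + ½Iω² = ½(1+k)Mv² = (5/6)Mv².
Energy conservation Mgh = ½(1+k)Mv² gives v = √(2gh/(1+k)) = √(2 × 9.81 × 1.28 / 1.667) = 3.882 m/s.
Then ω = v/R = 3.882 / 0.078 ≈ 49.8 rad/s.

ω ≈ 49.8 rad/s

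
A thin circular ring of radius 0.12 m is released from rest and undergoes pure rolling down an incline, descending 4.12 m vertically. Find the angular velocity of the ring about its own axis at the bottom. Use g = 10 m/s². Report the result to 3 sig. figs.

For this body I = MR², i.e. k = I/(MR²) = 1.
Pure rolling means v = ωR; then KE = ½Mv² + ½I(v/R)² = ½(1+k)Mv² = Mv².
Energy conservation Mgh = ½(1+k)Mv² gives v = √(2gh/(1+k)) = √(2 × 10 × 4.12 / 2) = 6.419 m/s.
The angular speed follows from ω = v/R = 6.419/0.12 ≈ 53.5 rad/s.

ω ≈ 53.5 rad/s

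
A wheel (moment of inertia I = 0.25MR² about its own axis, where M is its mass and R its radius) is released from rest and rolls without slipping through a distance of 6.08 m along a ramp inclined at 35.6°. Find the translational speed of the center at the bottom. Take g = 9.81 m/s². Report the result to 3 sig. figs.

The moment of inertia is 0.25MR², giving k ≡ I/(MR²) = 0.25.
Pure rolling means v = ωR; then KE = ½Mv² + ½I(v/R)² = ½(1+k)Mv² = (5/8)Mv².
The vertical drop is h = L sinθ = 6.08 × sin35.6° = 3.539 m.
Setting Mgh = (5/8)Mv² gives v = √(2gh/(1+k)) = √(2·9.81·3.539/1.25) ≈ 7.45 m/s.

v ≈ 7.45 m/s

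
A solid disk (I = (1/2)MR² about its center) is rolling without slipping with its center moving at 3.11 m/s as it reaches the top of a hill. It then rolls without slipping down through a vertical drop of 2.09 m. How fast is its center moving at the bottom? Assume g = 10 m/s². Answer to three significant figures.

v ≈ 6.13 m/s

The moment of inertia is (1/2)MR², giving k ≡ I/(MR²) = 0.5.
Pure rolling means v = ωR; then KE = ½Mv² + ½I(v/R)² = ½(1+k)Mv² = (3/4)Mv².
Energy conservation: (3/4)Mv₀² + Mgh = (3/4)Mv², so v² = v₀² + 2gh/(1+k).
v = √(3.11² + 2×10×2.09/1.5) = √37.54 ≈ 6.13 m/s.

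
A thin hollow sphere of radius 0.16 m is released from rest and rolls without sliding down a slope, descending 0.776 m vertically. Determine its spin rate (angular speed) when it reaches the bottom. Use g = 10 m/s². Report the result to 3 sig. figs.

ω ≈ 19.1 rad/s

With I = (2/3)MR², the ratio k = I/(MR²) is 2/3.
The rolling condition ω = v/R makes the rotational term ½I(v/R)² = ½kMv², so KE_total = ½(1+k)Mv² = (5/6)Mv².
Energy conservation Mgh = ½(1+k)Mv² gives v = √(2gh/(1+k)) = √(2 × 10 × 0.776 / 1.667) = 3.052 m/s.
The angular speed follows from ω = v/R = 3.052/0.16 ≈ 19.1 rad/s.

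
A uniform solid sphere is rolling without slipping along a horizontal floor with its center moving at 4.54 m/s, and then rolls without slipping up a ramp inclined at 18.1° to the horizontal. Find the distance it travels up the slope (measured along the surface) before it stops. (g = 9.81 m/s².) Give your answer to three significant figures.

With I = (2/5)MR², the ratio k = I/(MR²) is 0.4.
Pure rolling means v = ωR; then KE = ½Mv² + ½I(v/R)² = ½(1+k)Mv² = (7/10)Mv².
Setting this equal to Mgh gives the vertical rise h = (1+k)v₀²/(2g) = 1.4×4.54²/(2×9.81) = 1.471 m.
Along the incline, d = h/sinθ = 1.471/sin18.1° ≈ 4.73 m.

d ≈ 4.73 m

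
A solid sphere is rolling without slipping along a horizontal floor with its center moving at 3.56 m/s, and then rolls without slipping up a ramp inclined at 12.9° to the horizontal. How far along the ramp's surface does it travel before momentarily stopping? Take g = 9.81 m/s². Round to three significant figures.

For this body I = (2/5)MR², i.e. k = I/(MR²) = 0.4.
Rolling without slipping gives ω = v/R, so the total kinetic energy is ½Mv² + ½Iω² = ½(1+k)Mv² = (7/10)Mv².
Setting this equal to Mgh gives the vertical rise h = (1+k)v₀²/(2g) = 1.4×3.56²/(2×9.81) = 0.9043 m.
Along the incline, d = h/sinθ = 0.9043/sin12.9° ≈ 4.05 m.

d ≈ 4.05 m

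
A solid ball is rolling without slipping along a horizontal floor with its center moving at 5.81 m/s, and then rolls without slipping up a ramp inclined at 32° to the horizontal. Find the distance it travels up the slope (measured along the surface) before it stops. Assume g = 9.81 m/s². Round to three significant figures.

The moment of inertia is (2/5)MR², giving k ≡ I/(MR²) = 0.4.
Since it rolls without slipping, ω = v/R and KE = ½Mv² + ½Iω² = ½(1+k)Mv² = (7/10)Mv².
Setting this equal to Mgh gives the vertical rise h = (1+k)v₀²/(2g) = 1.4×5.81²/(2×9.81) = 2.409 m.
The distance along the slope is d = h/sinθ = 2.409/sin32° ≈ 4.55 m.

d ≈ 4.55 m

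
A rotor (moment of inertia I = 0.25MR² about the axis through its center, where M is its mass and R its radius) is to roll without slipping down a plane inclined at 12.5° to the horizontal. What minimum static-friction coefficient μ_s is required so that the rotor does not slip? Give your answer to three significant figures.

For this body I = 0.25MR², i.e. k = I/(MR²) = 0.25.
Along the incline Mg sinθ − f = Ma, and torque about the center fR = Iα = kMR²(a/R) gives f = kMa.
These give a = g sinθ/(1+k) and the required friction f = kMg sinθ/(1+k).
The normal force is N = Mg cosθ, so μ_min = f/N = k tanθ/(1+k).
μ_min = 0.25 × tan12.5° / 1.25 ≈ 0.0443.

μ_min ≈ 0.0443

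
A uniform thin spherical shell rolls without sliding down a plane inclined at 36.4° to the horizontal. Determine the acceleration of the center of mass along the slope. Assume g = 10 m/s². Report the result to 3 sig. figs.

a ≈ 3.56 m/s²

For this body I = (2/3)MR², i.e. k = I/(MR²) = 2/3.
Along the incline Mg sinθ − f = Ma, and torque about the center fR = Iα = kMR²(a/R) gives f = kMa.
Eliminating f: Mg sinθ = (1+k)Ma, so a = g sinθ/(1+k) = 10 × sin36.4° / 1.667 ≈ 3.56 m/s².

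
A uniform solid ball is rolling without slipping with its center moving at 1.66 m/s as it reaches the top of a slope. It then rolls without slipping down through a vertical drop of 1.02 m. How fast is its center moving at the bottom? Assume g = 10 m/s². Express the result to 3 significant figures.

v ≈ 4.16 m/s

With I = (2/5)MR², the ratio k = I/(MR²) is 0.4.
Pure rolling means v = ωR; then KE = ½Mv² + ½I(v/R)² = ½(1+k)Mv² = (7/10)Mv².
Conserving energy between top and bottom: (7/10)Mv² = (7/10)Mv₀² + Mgh, hence v² = v₀² + 2gh/(1+k).
v = √(1.66² + 2×10×1.02/1.4) = √17.33 ≈ 4.16 m/s.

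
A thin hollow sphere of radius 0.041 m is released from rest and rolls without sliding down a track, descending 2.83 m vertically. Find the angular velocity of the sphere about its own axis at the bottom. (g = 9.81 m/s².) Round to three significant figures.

Here I = (2/3)MR², so the shape factor k = I/(MR²) = 2/3.
Since it rolls without slipping, ω = v/R and KE = ½Mv² + ½Iω² = ½(1+k)Mv² = (5/6)Mv².
Energy conservation Mgh = ½(1+k)Mv² gives v = √(2gh/(1+k)) = √(2 × 9.81 × 2.83 / 1.667) = 5.772 m/s.
Then ω = v/R = 5.772 / 0.041 ≈ 141 rad/s.

ω ≈ 141 rad/s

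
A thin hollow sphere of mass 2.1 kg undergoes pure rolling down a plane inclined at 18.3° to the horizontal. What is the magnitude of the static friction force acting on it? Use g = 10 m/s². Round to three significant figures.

With I = (2/3)MR², the ratio k = I/(MR²) is 2/3.
Along the incline Mg sinθ − f = Ma, and torque about the center fR = Iα = kMR²(a/R) gives f = kMa.
Combining, a = g sinθ/(1+k) and f = kMa = kMg sinθ/(1+k).
f = (2/3) × 2.1 × 10 × sin18.3° / 1.667 ≈ 2.64 N.

f ≈ 2.64 N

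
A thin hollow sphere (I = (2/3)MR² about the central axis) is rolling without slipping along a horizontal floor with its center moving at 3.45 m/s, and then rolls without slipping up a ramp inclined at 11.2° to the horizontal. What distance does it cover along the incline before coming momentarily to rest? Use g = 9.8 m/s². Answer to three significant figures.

d ≈ 5.21 m

For this body I = (2/3)MR², i.e. k = I/(MR²) = 2/3.
Since it rolls without slipping, ω = v/R and KE = ½Mv² + ½Iω² = ½(1+k)Mv² = (5/6)Mv².
Setting this equal to Mgh gives the vertical rise h = (1+k)v₀²/(2g) = 1.667×3.45²/(2×9.8) = 1.012 m.
Along the incline, d = h/sinθ = 1.012/sin11.2° ≈ 5.21 m.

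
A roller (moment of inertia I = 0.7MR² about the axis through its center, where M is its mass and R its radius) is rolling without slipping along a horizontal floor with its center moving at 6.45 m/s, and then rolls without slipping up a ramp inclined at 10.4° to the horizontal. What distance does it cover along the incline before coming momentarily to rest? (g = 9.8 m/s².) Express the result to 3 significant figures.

d ≈ 20.0 m

Here I = 0.7MR², so the shape factor k = I/(MR²) = 0.7.
Since it rolls without slipping, ω = v/R and KE = ½Mv² + ½Iω² = ½(1+k)Mv² = (17/20)Mv².
Setting this equal to Mgh gives the vertical rise h = (1+k)v₀²/(2g) = 1.7×6.45²/(2×9.8) = 3.608 m.
Along the incline, d = h/sinθ = 3.608/sin10.4° ≈ 20.0 m.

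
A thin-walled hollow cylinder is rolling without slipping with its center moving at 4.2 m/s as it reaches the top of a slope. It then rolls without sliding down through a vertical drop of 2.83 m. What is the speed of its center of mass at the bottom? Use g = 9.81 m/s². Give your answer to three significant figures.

Here I = MR², so the shape factor k = I/(MR²) = 1.
Since it rolls without slipping, ω = v/R and KE = ½Mv² + ½Iω² = ½(1+k)Mv² = Mv².
Energy conservation: Mv₀² + Mgh = Mv², so v² = v₀² + 2gh/(1+k).
v = √(4.2² + 2×9.81×2.83/2) = √45.4 ≈ 6.74 m/s.

v ≈ 6.74 m/s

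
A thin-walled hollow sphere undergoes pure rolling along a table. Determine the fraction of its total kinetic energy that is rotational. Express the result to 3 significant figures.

The moment of inertia is (2/3)MR², giving k ≡ I/(MR²) = 2/3.
Since ω = v/R, the translational part is ½Mv² and the rotational part is ½I(v/R)² = ½kMv²; the total is ½(1+k)Mv².
The rotational fraction is therefore k/(1+k) = (2/3)/1.667 ≈ 0.400.

fraction ≈ 0.400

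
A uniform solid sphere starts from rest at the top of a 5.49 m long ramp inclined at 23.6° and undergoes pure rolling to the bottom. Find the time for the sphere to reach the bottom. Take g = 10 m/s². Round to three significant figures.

t ≈ 1.96 s

With I = (2/5)MR², the ratio k = I/(MR²) is 0.4.
Translational: Mg sinθ − f = Ma. Rotational about the CM: fR = Iα = kMRa, so f = kMa.
Hence a = g sinθ/(1+k) = 10×sin23.6°/1.4 = 2.86 m/s².
Starting from rest, L = ½at², so t = √(2L/a) = √(2×5.49/2.86) ≈ 1.96 s.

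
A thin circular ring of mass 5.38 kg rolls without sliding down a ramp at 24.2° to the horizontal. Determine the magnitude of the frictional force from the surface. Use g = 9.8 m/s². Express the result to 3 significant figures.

f ≈ 10.8 N

The moment of inertia is MR², giving k ≡ I/(MR²) = 1.
Translational: Mg sinθ − f = Ma. Rotational about the CM: fR = Iα = kMRa, so f = kMa.
Combining, a = g sinθ/(1+k) and f = kMa = kMg sinθ/(1+k).
f = 1 × 5.38 × 9.8 × sin24.2° / 2 ≈ 10.8 N.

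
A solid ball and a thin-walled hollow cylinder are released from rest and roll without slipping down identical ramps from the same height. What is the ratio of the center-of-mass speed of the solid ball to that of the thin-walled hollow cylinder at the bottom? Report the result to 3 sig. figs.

Each satisfies Mgh = ½(1+k)Mv² with k = I/(MR²), so v ∝ 1/√(1+k).
For the solid ball k = 0.4; for the thin-walled hollow cylinder k = 1.
v₁/v₂ = √((1+k₂)/(1+k₁)) = √(2/1.4) ≈ 1.20.

v_ratio ≈ 1.20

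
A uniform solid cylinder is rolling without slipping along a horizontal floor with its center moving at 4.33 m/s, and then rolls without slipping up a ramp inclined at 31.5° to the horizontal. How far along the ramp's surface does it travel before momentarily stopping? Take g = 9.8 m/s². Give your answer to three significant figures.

With I = (1/2)MR², the ratio k = I/(MR²) is 0.5.
The rolling condition ω = v/R makes the rotational term ½I(v/R)² = ½kMv², so KE_total = ½(1+k)Mv² = (3/4)Mv².
Setting this equal to Mgh gives the vertical rise h = (1+k)v₀²/(2g) = 1.5×4.33²/(2×9.8) = 1.435 m.
Along the incline, d = h/sinθ = 1.435/sin31.5° ≈ 2.75 m.

d ≈ 2.75 m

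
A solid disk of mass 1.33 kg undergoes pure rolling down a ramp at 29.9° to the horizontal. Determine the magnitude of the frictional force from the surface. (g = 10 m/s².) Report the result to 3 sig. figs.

For this body I = (1/2)MR², i.e. k = I/(MR²) = 0.5.
Translational: Mg sinθ − f = Ma. Rotational about the CM: fR = Iα = kMRa, so f = kMa.
Combining, a = g sinθ/(1+k) and f = kMa = kMg sinθ/(1+k).
f = 0.5 × 1.33 × 10 × sin29.9° / 1.5 ≈ 2.21 N.

f ≈ 2.21 N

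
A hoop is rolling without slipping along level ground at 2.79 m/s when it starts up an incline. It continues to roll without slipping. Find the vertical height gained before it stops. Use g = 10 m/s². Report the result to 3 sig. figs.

h ≈ 0.778 m

For this body I = MR², i.e. k = I/(MR²) = 1.
Since it rolls without slipping, ω = v/R and KE = ½Mv² + ½Iω² = ½(1+k)Mv² = Mv².
All of this converts to potential energy at the highest point: Mv₀² = Mgh.
Thus h = (1+k)v₀²/(2g) = 2 × 2.79² / (2 × 10) ≈ 0.778 m.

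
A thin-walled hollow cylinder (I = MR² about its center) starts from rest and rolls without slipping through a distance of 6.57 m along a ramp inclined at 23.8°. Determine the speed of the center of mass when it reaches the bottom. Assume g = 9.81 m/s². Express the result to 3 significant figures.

v ≈ 5.10 m/s

With I = MR², the ratio k = I/(MR²) is 1.
The rolling condition ω = v/R makes the rotational term ½I(v/R)² = ½kMv², so KE_total = ½(1+k)Mv² = Mv².
The vertical drop is h = L sinθ = 6.57 × sin23.8° = 2.651 m.
Setting Mgh = Mv² gives v = √(2gh/(1+k)) = √(2·9.81·2.651/2) ≈ 5.10 m/s.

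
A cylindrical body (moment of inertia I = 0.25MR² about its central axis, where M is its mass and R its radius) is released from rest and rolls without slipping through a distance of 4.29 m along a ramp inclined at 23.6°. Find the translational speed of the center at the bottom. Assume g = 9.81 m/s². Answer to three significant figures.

For this body I = 0.25MR², i.e. k = I/(MR²) = 0.25.
Rolling without slipping gives ω = v/R, so the total kinetic energy is ½Mv² + ½Iω² = ½(1+k)Mv² = (5/8)Mv².
The vertical drop is h = L sinθ = 4.29 × sin23.6° = 1.717 m.
Setting Mgh = (5/8)Mv² gives v = √(2gh/(1+k)) = √(2·9.81·1.717/1.25) ≈ 5.19 m/s.

v ≈ 5.19 m/s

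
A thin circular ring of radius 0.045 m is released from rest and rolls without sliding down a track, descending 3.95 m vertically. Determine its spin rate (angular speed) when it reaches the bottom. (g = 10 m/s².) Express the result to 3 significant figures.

With I = MR², the ratio k = I/(MR²) is 1.
Since it rolls without slipping, ω = v/R and KE = ½Mv² + ½Iω² = ½(1+k)Mv² = Mv².
Energy conservation Mgh = ½(1+k)Mv² gives v = √(2gh/(1+k)) = √(2 × 10 × 3.95 / 2) = 6.285 m/s.
Then ω = v/R = 6.285 / 0.045 ≈ 140 rad/s.

ω ≈ 140 rad/s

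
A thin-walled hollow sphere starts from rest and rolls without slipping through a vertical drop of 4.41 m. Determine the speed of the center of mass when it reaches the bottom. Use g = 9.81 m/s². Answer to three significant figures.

With I = (2/3)MR², the ratio k = I/(MR²) is 2/3.
Pure rolling means v = ωR; then KE = ½Mv² + ½I(v/R)² = ½(1+k)Mv² = (5/6)Mv².
Setting Mgh = (5/6)Mv² gives v = √(2gh/(1+k)) = √(2·9.81·4.41/1.667) ≈ 7.21 m/s.

v ≈ 7.21 m/s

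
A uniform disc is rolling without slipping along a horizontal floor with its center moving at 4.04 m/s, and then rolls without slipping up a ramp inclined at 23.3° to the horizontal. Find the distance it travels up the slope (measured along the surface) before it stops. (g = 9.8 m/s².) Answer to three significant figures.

The moment of inertia is (1/2)MR², giving k ≡ I/(MR²) = 0.5.
Pure rolling means v = ωR; then KE = ½Mv² + ½I(v/R)² = ½(1+k)Mv² = (3/4)Mv².
Setting this equal to Mgh gives the vertical rise h = (1+k)v₀²/(2g) = 1.5×4.04²/(2×9.8) = 1.249 m.
Along the incline, d = h/sinθ = 1.249/sin23.3° ≈ 3.16 m.

d ≈ 3.16 m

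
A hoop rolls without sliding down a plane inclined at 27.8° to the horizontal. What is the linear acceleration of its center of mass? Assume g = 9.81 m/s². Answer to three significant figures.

With I = MR², the ratio k = I/(MR²) is 1.
Newton's second law down the slope: Mg sinθ − f = Ma. The torque equation fR = Iα (with α = a/R) gives f = kMa.
Eliminating f: Mg sinθ = (1+k)Ma, so a = g sinθ/(1+k) = 9.81 × sin27.8° / 2 ≈ 2.29 m/s².

a ≈ 2.29 m/s²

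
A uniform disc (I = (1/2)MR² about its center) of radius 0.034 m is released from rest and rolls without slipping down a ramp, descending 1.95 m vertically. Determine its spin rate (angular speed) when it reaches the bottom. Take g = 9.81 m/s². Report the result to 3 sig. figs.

ω ≈ 149 rad/s

Here I = (1/2)MR², so the shape factor k = I/(MR²) = 0.5.
The rolling condition ω = v/R makes the rotational term ½I(v/R)² = ½kMv², so KE_total = ½(1+k)Mv² = (3/4)Mv².
Energy conservation Mgh = ½(1+k)Mv² gives v = √(2gh/(1+k)) = √(2 × 9.81 × 1.95 / 1.5) = 5.05 m/s.
The angular speed follows from ω = v/R = 5.05/0.034 ≈ 149 rad/s.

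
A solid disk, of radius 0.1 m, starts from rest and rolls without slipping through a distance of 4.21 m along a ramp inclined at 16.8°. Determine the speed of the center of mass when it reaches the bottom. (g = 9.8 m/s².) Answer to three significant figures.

For this body I = (1/2)MR², i.e. k = I/(MR²) = 0.5.
The rolling condition ω = v/R makes the rotational term ½I(v/R)² = ½kMv², so KE_total = ½(1+k)Mv² = (3/4)Mv².
The vertical drop is h = L sinθ = 4.21 × sin16.8° = 1.217 m.
Energy conservation: Mgh = (3/4)Mv², so v = √(2gh/(1+k)) = √(2 × 9.8 × 1.217 / 1.5) ≈ 3.99 m/s.

v ≈ 3.99 m/s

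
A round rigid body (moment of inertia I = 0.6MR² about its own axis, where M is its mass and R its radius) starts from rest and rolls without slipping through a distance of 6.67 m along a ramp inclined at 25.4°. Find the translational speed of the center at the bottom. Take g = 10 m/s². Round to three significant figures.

v ≈ 5.98 m/s

For this body I = 0.6MR², i.e. k = I/(MR²) = 0.6.
Pure rolling means v = ωR; then KE = ½Mv² + ½I(v/R)² = ½(1+k)Mv² = (4/5)Mv².
The vertical drop is h = L sinθ = 6.67 × sin25.4° = 2.861 m.
Energy conservation: Mgh = (4/5)Mv², so v = √(2gh/(1+k)) = √(2 × 10 × 2.861 / 1.6) ≈ 5.98 m/s.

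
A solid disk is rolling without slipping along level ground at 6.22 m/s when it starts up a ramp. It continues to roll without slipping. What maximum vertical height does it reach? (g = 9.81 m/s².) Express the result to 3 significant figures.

For this body I = (1/2)MR², i.e. k = I/(MR²) = 0.5.
The rolling condition ω = v/R makes the rotational term ½I(v/R)² = ½kMv², so KE_total = ½(1+k)Mv² = (3/4)Mv².
At the top the kinetic energy is zero, so (3/4)Mv₀² = Mgh.
Thus h = (1+k)v₀²/(2g) = 1.5 × 6.22² / (2 × 9.81) ≈ 2.96 m.

h ≈ 2.96 m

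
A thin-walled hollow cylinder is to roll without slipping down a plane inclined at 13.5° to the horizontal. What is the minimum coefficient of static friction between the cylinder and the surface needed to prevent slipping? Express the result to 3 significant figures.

With I = MR², the ratio k = I/(MR²) is 1.
Newton's second law down the slope: Mg sinθ − f = Ma. The torque equation fR = Iα (with α = a/R) gives f = kMa.
These give a = g sinθ/(1+k) and the required friction f = kMg sinθ/(1+k).
With N = Mg cosθ, the no-slip condition f ≤ μN gives μ_min = f/N = k tanθ/(1+k).
μ_min = 1 × tan13.5° / 2 ≈ 0.120.

μ_min ≈ 0.120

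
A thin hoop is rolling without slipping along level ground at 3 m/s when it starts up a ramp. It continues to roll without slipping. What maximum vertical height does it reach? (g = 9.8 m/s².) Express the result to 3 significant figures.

With I = MR², the ratio k = I/(MR²) is 1.
Pure rolling means v = ωR; then KE = ½Mv² + ½I(v/R)² = ½(1+k)Mv² = Mv².
All of this converts to potential energy at the highest point: Mv₀² = Mgh.
Thus h = (1+k)v₀²/(2g) = 2 × 3² / (2 × 9.8) ≈ 0.918 m.

h ≈ 0.918 m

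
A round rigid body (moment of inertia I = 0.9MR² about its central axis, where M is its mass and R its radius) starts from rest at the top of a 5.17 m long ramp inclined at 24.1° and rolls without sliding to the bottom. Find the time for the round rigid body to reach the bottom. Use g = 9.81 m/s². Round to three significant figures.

t ≈ 2.21 s

Here I = 0.9MR², so the shape factor k = I/(MR²) = 0.9.
Newton's second law down the slope: Mg sinθ − f = Ma. The torque equation fR = Iα (with α = a/R) gives f = kMa.
Hence a = g sinθ/(1+k) = 9.81×sin24.1°/1.9 = 2.108 m/s².
With constant a from rest, t = √(2L/a) = √(2·5.17/2.108) ≈ 2.21 s.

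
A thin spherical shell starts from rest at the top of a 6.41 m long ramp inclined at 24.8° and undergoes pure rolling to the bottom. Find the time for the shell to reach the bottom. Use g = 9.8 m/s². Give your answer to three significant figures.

With I = (2/3)MR², the ratio k = I/(MR²) is 2/3.
Newton's second law down the slope: Mg sinθ − f = Ma. The torque equation fR = Iα (with α = a/R) gives f = kMa.
Hence a = g sinθ/(1+k) = 9.8×sin24.8°/1.667 = 2.466 m/s².
With constant a from rest, t = √(2L/a) = √(2·6.41/2.466) ≈ 2.28 s.

t ≈ 2.28 s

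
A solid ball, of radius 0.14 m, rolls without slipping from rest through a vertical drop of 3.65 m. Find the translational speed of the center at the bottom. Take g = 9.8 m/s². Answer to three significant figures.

The moment of inertia is (2/5)MR², giving k ≡ I/(MR²) = 0.4.
The rolling condition ω = v/R makes the rotational term ½I(v/R)² = ½kMv², so KE_total = ½(1+k)Mv² = (7/10)Mv².
Energy conservation: Mgh = (7/10)Mv², so v = √(2gh/(1+k)) = √(2 × 9.8 × 3.65 / 1.4) ≈ 7.15 m/s.

v ≈ 7.15 m/s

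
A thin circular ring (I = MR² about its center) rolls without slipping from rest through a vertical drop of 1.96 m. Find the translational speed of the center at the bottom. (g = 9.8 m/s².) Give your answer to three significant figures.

v ≈ 4.38 m/s

With I = MR², the ratio k = I/(MR²) is 1.
Since it rolls without slipping, ω = v/R and KE = ½Mv² + ½Iω² = ½(1+k)Mv² = Mv².
Setting Mgh = Mv² gives v = √(2gh/(1+k)) = √(2·9.8·1.96/2) ≈ 4.38 m/s.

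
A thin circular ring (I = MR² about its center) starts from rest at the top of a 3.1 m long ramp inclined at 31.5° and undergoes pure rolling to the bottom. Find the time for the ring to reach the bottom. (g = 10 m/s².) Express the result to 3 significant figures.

With I = MR², the ratio k = I/(MR²) is 1.
Newton's second law down the slope: Mg sinθ − f = Ma. The torque equation fR = Iα (with α = a/R) gives f = kMa.
Hence a = g sinθ/(1+k) = 10×sin31.5°/2 = 2.612 m/s².
Starting from rest, L = ½at², so t = √(2L/a) = √(2×3.1/2.612) ≈ 1.54 s.

t ≈ 1.54 s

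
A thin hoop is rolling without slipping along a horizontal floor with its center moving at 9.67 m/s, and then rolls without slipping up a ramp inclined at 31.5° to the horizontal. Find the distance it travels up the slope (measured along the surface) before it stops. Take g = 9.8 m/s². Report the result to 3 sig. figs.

d ≈ 18.3 m

Here I = MR², so the shape factor k = I/(MR²) = 1.
Pure rolling means v = ωR; then KE = ½Mv² + ½I(v/R)² = ½(1+k)Mv² = Mv².
Setting this equal to Mgh gives the vertical rise h = (1+k)v₀²/(2g) = 2×9.67²/(2×9.8) = 9.542 m.
The distance along the slope is d = h/sinθ = 9.542/sin31.5° ≈ 18.3 m.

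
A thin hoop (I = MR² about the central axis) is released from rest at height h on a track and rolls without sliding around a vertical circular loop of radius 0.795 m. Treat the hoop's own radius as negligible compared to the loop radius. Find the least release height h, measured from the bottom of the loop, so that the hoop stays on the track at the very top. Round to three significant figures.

The moment of inertia is MR², giving k ≡ I/(MR²) = 1.
At the top of the loop, the minimum-contact condition is Mg = Mv_top²/r, so v_top² = gr.
With ω = v/R, the kinetic energy at speed v is ½(1+k)Mv² = Mv².
Energy conservation from release (height h) to the top (height 2r): Mgh = Mg(2r) + M·gr.
Thus h_min = 2r + (1+k)r/2 = r(2 + 2/2) = 0.795 × 3 ≈ 2.39 m.

h_min ≈ 2.39 m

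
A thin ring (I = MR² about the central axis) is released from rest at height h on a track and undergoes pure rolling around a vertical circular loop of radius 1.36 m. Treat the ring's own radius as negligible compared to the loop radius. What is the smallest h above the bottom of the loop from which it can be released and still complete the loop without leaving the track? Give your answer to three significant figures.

h_min ≈ 4.08 m

For this body I = MR², i.e. k = I/(MR²) = 1.
At the top, contact is just lost when gravity alone supplies the centripetal force: Mg = Mv_top²/r, i.e. v_top² = gr.
With ω = v/R, the kinetic energy at speed v is ½(1+k)Mv² = Mv².
Energy conservation from release (height h) to the top (height 2r): Mgh = Mg(2r) + M·gr.
Thus h_min = 2r + (1+k)r/2 = r(2 + 2/2) = 1.36 × 3 ≈ 4.08 m.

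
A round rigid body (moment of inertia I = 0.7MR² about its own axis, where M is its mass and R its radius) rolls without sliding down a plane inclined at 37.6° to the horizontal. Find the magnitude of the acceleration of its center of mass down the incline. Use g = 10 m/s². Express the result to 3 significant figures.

Here I = 0.7MR², so the shape factor k = I/(MR²) = 0.7.
Translational: Mg sinθ − f = Ma. Rotational about the CM: fR = Iα = kMRa, so f = kMa.
Eliminating f: Mg sinθ = (1+k)Ma, so a = g sinθ/(1+k) = 10 × sin37.6° / 1.7 ≈ 3.59 m/s².

a ≈ 3.59 m/s²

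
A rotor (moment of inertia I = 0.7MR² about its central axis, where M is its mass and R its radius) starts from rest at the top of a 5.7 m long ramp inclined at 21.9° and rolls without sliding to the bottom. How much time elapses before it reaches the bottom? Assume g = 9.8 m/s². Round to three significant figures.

With I = 0.7MR², the ratio k = I/(MR²) is 0.7.
Translational: Mg sinθ − f = Ma. Rotational about the CM: fR = Iα = kMRa, so f = kMa.
Hence a = g sinθ/(1+k) = 9.8×sin21.9°/1.7 = 2.15 m/s².
Starting from rest, L = ½at², so t = √(2L/a) = √(2×5.7/2.15) ≈ 2.30 s.

t ≈ 2.30 s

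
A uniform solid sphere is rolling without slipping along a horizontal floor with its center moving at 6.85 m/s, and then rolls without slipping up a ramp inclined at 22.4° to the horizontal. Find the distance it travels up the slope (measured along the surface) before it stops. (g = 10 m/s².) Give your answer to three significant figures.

d ≈ 8.62 m

Here I = (2/5)MR², so the shape factor k = I/(MR²) = 0.4.
Rolling without slipping gives ω = v/R, so the total kinetic energy is ½Mv² + ½Iω² = ½(1+k)Mv² = (7/10)Mv².
Setting this equal to Mgh gives the vertical rise h = (1+k)v₀²/(2g) = 1.4×6.85²/(2×10) = 3.285 m.
Along the incline, d = h/sinθ = 3.285/sin22.4° ≈ 8.62 m.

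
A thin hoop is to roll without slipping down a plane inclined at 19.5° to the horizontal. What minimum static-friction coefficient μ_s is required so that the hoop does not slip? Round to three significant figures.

μ_min ≈ 0.177

The moment of inertia is MR², giving k ≡ I/(MR²) = 1.
Along the incline Mg sinθ − f = Ma, and torque about the center fR = Iα = kMR²(a/R) gives f = kMa.
These give a = g sinθ/(1+k) and the required friction f = kMg sinθ/(1+k).
With N = Mg cosθ, the no-slip condition f ≤ μN gives μ_min = f/N = k tanθ/(1+k).
μ_min = 1 × tan19.5° / 2 ≈ 0.177.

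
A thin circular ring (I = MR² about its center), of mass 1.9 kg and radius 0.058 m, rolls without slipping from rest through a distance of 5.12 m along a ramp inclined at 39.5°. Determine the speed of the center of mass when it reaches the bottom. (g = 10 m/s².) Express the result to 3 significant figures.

v ≈ 5.71 m/s

For this body I = MR², i.e. k = I/(MR²) = 1.
The rolling condition ω = v/R makes the rotational term ½I(v/R)² = ½kMv², so KE_total = ½(1+k)Mv² = Mv².
The vertical drop is h = L sinθ = 5.12 × sin39.5° = 3.257 m.
Energy conservation: Mgh = Mv², so v = √(2gh/(1+k)) = √(2 × 10 × 3.257 / 2) ≈ 5.71 m/s.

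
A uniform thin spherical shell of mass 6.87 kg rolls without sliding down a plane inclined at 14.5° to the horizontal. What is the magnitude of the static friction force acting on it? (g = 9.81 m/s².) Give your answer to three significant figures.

f ≈ 6.75 N

With I = (2/3)MR², the ratio k = I/(MR²) is 2/3.
Along the incline Mg sinθ − f = Ma, and torque about the center fR = Iα = kMR²(a/R) gives f = kMa.
Combining, a = g sinθ/(1+k) and f = kMa = kMg sinθ/(1+k).
f = (2/3) × 6.87 × 9.81 × sin14.5° / 1.667 ≈ 6.75 N.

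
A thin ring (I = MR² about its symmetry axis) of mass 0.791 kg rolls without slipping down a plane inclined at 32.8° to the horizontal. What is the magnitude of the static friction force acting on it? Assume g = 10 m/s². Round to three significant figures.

For this body I = MR², i.e. k = I/(MR²) = 1.
Along the incline Mg sinθ − f = Ma, and torque about the center fR = Iα = kMR²(a/R) gives f = kMa.
Combining, a = g sinθ/(1+k) and f = kMa = kMg sinθ/(1+k).
f = 1 × 0.791 × 10 × sin32.8° / 2 ≈ 2.14 N.

f ≈ 2.14 N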